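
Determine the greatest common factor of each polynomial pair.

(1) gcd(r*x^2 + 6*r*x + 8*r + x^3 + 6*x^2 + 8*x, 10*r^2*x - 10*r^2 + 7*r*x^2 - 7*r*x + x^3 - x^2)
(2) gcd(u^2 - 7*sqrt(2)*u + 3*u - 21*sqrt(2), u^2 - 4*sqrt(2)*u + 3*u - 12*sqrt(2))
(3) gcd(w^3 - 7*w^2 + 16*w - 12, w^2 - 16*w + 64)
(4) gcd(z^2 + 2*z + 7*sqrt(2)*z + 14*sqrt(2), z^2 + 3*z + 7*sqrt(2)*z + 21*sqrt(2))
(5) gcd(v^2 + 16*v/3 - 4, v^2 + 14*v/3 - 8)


(1) = gcd((r + x)*(x + 2)*(x + 4), (2*r + x)*(5*r + x)*(x - 1)) = 1
(2) = u + 3
(3) = gcd((w - 3)*(w - 2)^2, (w - 8)^2) = 1
(4) = gcd((z + 2)*(z + 7*sqrt(2)), (z + 3)*(z + 7*sqrt(2))) = z + 7*sqrt(2)
(5) = v + 6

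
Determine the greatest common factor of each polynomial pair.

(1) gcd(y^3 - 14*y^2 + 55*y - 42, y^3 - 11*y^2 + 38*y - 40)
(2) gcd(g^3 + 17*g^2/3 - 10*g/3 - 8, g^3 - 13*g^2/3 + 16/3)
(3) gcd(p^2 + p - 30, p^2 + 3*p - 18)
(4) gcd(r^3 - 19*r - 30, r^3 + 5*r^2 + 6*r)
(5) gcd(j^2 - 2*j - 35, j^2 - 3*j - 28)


(1) = 1
(2) = g^2 - g/3 - 4/3
(3) = p + 6
(4) = r^2 + 5*r + 6
(5) = gcd((j - 7)*(j + 5), (j - 7)*(j + 4)) = j - 7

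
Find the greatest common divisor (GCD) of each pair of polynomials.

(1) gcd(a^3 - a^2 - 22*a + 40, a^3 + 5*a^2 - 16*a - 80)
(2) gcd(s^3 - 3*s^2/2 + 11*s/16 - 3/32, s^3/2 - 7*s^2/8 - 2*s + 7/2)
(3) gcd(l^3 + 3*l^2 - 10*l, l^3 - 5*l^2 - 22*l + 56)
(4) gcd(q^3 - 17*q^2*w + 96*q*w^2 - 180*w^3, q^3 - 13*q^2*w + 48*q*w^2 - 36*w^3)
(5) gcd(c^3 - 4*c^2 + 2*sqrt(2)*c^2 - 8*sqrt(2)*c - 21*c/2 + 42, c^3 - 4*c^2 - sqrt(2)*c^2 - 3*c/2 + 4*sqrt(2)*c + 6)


(1) = a^2 + a - 20
(2) = 1
(3) = gcd(l*(l - 2)*(l + 5), (l - 7)*(l - 2)*(l + 4)) = l - 2
(4) = q^2 - 12*q*w + 36*w^2
(5) = gcd((c - 4)*(c - 3*sqrt(2)/2)*(c + 7*sqrt(2)/2), (c - 4)*(c - 3*sqrt(2)/2)*(c + sqrt(2)/2)) = c^2 + c*(-4 - 3*sqrt(2)/2) + 6*sqrt(2)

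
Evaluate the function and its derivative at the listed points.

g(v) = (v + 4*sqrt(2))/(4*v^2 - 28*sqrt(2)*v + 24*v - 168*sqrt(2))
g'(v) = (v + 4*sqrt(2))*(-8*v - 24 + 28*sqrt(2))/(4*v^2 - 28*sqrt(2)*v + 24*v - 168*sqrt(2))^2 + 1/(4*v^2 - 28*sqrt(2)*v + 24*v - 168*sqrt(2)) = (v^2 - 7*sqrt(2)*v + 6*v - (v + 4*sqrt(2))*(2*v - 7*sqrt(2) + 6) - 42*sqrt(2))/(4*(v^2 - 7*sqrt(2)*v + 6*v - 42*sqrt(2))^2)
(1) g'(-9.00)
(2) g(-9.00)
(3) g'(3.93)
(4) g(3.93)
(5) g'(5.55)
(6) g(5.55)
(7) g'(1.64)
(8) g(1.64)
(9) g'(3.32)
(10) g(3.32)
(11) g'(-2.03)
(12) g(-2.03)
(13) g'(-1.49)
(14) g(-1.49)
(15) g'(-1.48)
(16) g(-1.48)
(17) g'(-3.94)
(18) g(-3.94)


(1) = -0.00
(2) = -0.01
(3) = -0.01
(4) = -0.04
(5) = -0.01
(6) = -0.06
(7) = -0.00
(8) = -0.03
(9) = -0.01
(10) = -0.04
(11) = -0.00
(12) = -0.02
(13) = -0.00
(14) = -0.02
(15) = -0.00
(16) = -0.02
(17) = -0.00
(18) = -0.02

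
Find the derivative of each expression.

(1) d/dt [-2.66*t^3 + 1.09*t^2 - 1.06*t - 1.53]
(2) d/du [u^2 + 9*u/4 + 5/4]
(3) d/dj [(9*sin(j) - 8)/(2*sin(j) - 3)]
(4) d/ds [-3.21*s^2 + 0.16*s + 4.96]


(1) = -7.98*t^2 + 2.18*t - 1.06
(2) = 2*u + 9/4
(3) = -11*cos(j)/(2*sin(j) - 3)^2
(4) = 0.16 - 6.42*s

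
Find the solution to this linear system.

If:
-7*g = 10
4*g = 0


Then:
No Solution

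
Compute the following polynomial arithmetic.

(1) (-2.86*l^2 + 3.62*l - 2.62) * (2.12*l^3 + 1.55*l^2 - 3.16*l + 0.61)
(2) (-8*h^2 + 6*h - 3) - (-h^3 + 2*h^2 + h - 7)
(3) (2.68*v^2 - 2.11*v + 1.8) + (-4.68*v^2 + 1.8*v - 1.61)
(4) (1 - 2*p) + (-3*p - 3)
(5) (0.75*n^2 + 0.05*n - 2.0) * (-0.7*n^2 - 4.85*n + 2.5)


(1) = -6.0632*l^5 + 3.2414*l^4 + 9.0942*l^3 - 17.2448*l^2 + 10.4874*l - 1.5982
(2) = h^3 - 10*h^2 + 5*h + 4
(3) = -2.0*v^2 - 0.31*v + 0.19
(4) = -5*p - 2
(5) = -0.525*n^4 - 3.6725*n^3 + 3.0325*n^2 + 9.825*n - 5.0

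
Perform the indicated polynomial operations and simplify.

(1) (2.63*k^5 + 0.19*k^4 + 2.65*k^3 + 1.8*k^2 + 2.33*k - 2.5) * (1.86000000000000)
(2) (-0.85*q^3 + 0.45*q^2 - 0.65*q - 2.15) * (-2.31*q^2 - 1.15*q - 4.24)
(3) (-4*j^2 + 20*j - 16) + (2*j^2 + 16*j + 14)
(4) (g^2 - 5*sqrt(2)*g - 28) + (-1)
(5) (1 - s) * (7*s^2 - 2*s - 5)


(1) = 4.8918*k^5 + 0.3534*k^4 + 4.929*k^3 + 3.348*k^2 + 4.3338*k - 4.65
(2) = 1.9635*q^5 - 0.062*q^4 + 4.588*q^3 + 3.806*q^2 + 5.2285*q + 9.116
(3) = -2*j^2 + 36*j - 2
(4) = g^2 - 5*sqrt(2)*g - 29
(5) = -7*s^3 + 9*s^2 + 3*s - 5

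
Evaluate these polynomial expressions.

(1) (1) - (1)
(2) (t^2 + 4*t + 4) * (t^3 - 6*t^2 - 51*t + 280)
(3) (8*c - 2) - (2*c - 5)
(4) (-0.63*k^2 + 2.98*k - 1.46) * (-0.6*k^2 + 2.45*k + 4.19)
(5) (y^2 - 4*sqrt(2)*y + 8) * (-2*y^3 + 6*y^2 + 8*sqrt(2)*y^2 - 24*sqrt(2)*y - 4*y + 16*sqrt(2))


(1) = 0
(2) = t^5 - 2*t^4 - 71*t^3 + 52*t^2 + 916*t + 1120
(3) = 6*c + 3
(4) = 0.378*k^4 - 3.3315*k^3 + 5.5373*k^2 + 8.9092*k - 6.1174
(5) = -2*y^5 + 6*y^4 + 16*sqrt(2)*y^4 - 84*y^3 - 48*sqrt(2)*y^3 + 96*sqrt(2)*y^2 + 240*y^2 - 192*sqrt(2)*y - 160*y + 128*sqrt(2)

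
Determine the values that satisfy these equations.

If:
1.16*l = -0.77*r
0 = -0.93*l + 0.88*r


Then:
l = 0.00
r = 0.00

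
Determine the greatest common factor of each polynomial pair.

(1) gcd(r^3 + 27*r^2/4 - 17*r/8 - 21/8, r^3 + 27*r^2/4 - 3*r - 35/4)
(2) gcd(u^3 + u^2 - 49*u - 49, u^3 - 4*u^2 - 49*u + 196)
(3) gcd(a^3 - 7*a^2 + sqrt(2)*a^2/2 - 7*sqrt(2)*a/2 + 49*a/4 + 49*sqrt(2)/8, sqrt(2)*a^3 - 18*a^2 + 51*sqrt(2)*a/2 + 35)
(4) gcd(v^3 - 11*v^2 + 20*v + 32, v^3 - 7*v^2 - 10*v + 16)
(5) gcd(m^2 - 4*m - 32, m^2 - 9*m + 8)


(1) = r + 7
(2) = gcd((u - 7)*(u + 1)*(u + 7), (u - 7)*(u - 4)*(u + 7)) = u^2 - 49
(3) = a + sqrt(2)/2
(4) = gcd((v - 8)*(v - 4)*(v + 1), (v - 8)*(v - 1)*(v + 2)) = v - 8
(5) = m - 8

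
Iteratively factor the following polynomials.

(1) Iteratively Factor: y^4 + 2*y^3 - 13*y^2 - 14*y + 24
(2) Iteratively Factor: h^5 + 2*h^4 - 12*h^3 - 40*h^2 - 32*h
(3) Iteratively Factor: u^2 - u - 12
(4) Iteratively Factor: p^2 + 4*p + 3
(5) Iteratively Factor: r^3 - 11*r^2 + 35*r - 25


(1) = (y + 4)*(y^3 - 2*y^2 - 5*y + 6) = (y - 1)*(y + 4)*(y^2 - y - 6) = (y - 1)*(y + 2)*(y + 4)*(y - 3)
(2) = (h - 4)*(h^4 + 6*h^3 + 12*h^2 + 8*h) = (h - 4)*(h + 2)*(h^3 + 4*h^2 + 4*h) = (h - 4)*(h + 2)^2*(h^2 + 2*h) = h*(h - 4)*(h + 2)^2*(h + 2)
(3) = (u + 3)*(u - 4)
(4) = (p + 1)*(p + 3)
(5) = (r - 5)*(r^2 - 6*r + 5) = (r - 5)*(r - 1)*(r - 5)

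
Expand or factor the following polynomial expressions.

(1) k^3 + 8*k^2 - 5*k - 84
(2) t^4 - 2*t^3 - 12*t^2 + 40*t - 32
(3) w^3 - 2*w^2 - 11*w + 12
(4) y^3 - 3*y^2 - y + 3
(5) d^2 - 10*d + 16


(1) = (k - 3)*(k + 4)*(k + 7)
(2) = (t - 2)^3*(t + 4)
(3) = (w - 4)*(w - 1)*(w + 3)
(4) = (y - 3)*(y - 1)*(y + 1)
(5) = (d - 8)*(d - 2)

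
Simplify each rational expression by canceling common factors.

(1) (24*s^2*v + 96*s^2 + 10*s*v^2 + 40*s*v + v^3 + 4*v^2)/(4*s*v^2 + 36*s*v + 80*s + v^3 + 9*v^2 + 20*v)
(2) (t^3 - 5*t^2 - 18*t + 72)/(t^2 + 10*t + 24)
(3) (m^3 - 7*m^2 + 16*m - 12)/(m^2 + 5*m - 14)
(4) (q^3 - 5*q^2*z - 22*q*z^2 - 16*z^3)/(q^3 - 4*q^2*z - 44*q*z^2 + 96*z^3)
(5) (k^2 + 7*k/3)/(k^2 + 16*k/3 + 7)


(1) = (6*s + v)/(v + 5)
(2) = (t^2 - 9*t + 18)/(t + 6)
(3) = (m^2 - 5*m + 6)/(m + 7)
(4) = (-q^2 - 3*q*z - 2*z^2)/(-q^2 - 4*q*z + 12*z^2)
(5) = k/(k + 3)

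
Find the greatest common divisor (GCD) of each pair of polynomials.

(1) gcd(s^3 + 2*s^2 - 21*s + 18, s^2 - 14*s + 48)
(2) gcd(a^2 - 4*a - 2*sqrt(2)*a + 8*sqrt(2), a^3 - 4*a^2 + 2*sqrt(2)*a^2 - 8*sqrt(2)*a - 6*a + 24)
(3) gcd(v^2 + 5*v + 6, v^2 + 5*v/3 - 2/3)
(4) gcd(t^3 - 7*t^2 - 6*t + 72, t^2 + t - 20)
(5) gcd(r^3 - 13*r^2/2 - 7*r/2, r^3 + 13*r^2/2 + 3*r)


(1) = gcd((s - 3)*(s - 1)*(s + 6), (s - 8)*(s - 6)) = 1
(2) = gcd((a - 4)*(a - 2*sqrt(2)), (a - 4)*(a - sqrt(2))*(a + 3*sqrt(2))) = a - 4
(3) = v + 2
(4) = t - 4
(5) = r^2 + r/2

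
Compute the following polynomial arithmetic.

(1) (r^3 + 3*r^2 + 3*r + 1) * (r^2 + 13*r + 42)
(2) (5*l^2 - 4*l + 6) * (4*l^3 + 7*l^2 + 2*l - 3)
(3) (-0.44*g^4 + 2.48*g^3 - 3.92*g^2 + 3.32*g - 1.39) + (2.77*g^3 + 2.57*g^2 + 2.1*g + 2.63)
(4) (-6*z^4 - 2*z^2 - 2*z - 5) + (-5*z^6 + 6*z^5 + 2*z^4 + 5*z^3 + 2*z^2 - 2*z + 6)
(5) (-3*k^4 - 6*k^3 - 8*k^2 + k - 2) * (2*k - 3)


(1) = r^5 + 16*r^4 + 84*r^3 + 166*r^2 + 139*r + 42
(2) = 20*l^5 + 19*l^4 + 6*l^3 + 19*l^2 + 24*l - 18
(3) = -0.44*g^4 + 5.25*g^3 - 1.35*g^2 + 5.42*g + 1.24
(4) = -5*z^6 + 6*z^5 - 4*z^4 + 5*z^3 - 4*z + 1
(5) = -6*k^5 - 3*k^4 + 2*k^3 + 26*k^2 - 7*k + 6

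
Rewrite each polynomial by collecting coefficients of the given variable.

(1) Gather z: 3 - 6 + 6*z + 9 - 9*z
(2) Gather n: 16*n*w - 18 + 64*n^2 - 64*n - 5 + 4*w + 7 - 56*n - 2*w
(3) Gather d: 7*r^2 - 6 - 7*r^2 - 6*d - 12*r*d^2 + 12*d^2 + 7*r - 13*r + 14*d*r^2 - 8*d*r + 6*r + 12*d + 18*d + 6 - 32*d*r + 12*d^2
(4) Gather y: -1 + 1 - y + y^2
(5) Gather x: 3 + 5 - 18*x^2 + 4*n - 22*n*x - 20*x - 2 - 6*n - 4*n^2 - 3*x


(1) = 6 - 3*z
(2) = 64*n^2 + n*(16*w - 120) + 2*w - 16
(3) = d^2*(24 - 12*r) + d*(14*r^2 - 40*r + 24)
(4) = y^2 - y
(5) = -4*n^2 - 2*n - 18*x^2 + x*(-22*n - 23) + 6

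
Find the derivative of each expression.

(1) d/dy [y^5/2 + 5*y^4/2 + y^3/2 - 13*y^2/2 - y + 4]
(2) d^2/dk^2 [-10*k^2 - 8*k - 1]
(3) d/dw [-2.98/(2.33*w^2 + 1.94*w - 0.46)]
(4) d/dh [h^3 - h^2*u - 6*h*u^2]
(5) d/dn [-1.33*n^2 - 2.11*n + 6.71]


(1) = 5*y^4/2 + 10*y^3 + 3*y^2/2 - 13*y - 1
(2) = -20
(3) = (13.8868*w + 5.7812)/(2.33*w^2 + 1.94*w - 0.46)^2
(4) = 3*h^2 - 2*h*u - 6*u^2
(5) = -2.66*n - 2.11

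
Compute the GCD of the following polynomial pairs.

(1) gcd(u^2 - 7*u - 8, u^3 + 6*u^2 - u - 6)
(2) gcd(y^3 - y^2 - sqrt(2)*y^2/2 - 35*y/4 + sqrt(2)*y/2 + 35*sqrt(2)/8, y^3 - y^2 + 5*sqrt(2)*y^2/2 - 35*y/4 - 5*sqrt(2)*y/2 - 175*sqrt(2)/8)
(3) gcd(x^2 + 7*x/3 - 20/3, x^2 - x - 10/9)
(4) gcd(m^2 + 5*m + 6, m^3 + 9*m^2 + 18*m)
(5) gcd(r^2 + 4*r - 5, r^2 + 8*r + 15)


(1) = u + 1
(2) = y^2 - y - 35/4
(3) = x - 5/3
(4) = m + 3
(5) = gcd((r - 1)*(r + 5), (r + 3)*(r + 5)) = r + 5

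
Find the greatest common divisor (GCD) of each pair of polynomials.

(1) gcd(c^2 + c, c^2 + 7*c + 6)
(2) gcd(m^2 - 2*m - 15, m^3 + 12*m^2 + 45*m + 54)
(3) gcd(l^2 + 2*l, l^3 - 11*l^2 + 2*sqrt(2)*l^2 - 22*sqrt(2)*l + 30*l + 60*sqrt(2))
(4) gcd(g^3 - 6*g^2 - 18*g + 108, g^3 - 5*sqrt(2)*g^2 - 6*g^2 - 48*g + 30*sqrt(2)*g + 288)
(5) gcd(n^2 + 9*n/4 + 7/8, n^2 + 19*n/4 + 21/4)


(1) = c + 1
(2) = m + 3
(3) = gcd(l*(l + 2), (l - 6)*(l - 5)*(l + 2*sqrt(2))) = 1
(4) = g^2 + g*(-6 + 3*sqrt(2)) - 18*sqrt(2)
(5) = gcd((n + 1/2)*(n + 7/4), (n + 7/4)*(n + 3)) = n + 7/4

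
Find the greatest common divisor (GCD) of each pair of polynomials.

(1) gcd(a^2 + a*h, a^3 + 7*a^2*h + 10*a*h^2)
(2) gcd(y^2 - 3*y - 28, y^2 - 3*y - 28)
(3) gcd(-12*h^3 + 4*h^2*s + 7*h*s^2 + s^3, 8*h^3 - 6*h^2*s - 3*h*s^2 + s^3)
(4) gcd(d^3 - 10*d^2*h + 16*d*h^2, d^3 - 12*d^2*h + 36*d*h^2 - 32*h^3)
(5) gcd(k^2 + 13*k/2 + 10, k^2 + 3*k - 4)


(1) = gcd(a*(a + h), a*(a + 2*h)*(a + 5*h)) = a
(2) = gcd((y - 7)*(y + 4), (y - 7)*(y + 4)) = y^2 - 3*y - 28
(3) = -2*h^2 + h*s + s^2
(4) = gcd(d*(d - 8*h)*(d - 2*h), (d - 8*h)*(d - 2*h)^2) = d^2 - 10*d*h + 16*h^2
(5) = k + 4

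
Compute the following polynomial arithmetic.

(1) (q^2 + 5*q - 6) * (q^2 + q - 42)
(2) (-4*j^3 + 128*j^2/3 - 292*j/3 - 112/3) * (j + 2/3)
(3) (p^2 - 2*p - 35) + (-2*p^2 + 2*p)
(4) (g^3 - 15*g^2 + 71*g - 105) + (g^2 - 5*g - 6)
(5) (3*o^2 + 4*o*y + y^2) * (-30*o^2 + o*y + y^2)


(1) = q^4 + 6*q^3 - 43*q^2 - 216*q + 252
(2) = -4*j^4 + 40*j^3 - 620*j^2/9 - 920*j/9 - 224/9
(3) = -p^2 - 35
(4) = g^3 - 14*g^2 + 66*g - 111
(5) = -90*o^4 - 117*o^3*y - 23*o^2*y^2 + 5*o*y^3 + y^4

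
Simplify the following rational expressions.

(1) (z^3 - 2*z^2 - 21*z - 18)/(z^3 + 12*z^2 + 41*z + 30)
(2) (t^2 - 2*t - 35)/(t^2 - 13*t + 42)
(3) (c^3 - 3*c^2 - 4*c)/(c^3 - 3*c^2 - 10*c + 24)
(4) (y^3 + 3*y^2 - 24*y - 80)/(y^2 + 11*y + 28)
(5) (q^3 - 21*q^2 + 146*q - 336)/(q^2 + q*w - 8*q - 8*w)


(1) = (z^2 - 3*z - 18)/(z^2 + 11*z + 30)
(2) = (t + 5)/(t - 6)
(3) = (c^2 + c)/(c^2 + c - 6)
(4) = (y^2 - y - 20)/(y + 7)
(5) = (q^2 - 13*q + 42)/(q + w)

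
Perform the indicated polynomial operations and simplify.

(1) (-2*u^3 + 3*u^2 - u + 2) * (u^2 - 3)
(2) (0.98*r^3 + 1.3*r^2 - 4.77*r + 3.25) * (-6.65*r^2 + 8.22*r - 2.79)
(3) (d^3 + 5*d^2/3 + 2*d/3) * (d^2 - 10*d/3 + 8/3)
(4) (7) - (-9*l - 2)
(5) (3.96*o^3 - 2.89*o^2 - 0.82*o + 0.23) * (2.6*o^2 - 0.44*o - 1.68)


(1) = -2*u^5 + 3*u^4 + 5*u^3 - 7*u^2 + 3*u - 6
(2) = -6.517*r^5 - 0.5894*r^4 + 39.6723*r^3 - 64.4489*r^2 + 40.0233*r - 9.0675
(3) = d^5 - 5*d^4/3 - 20*d^3/9 + 20*d^2/9 + 16*d/9
(4) = 9*l + 9
(5) = 10.296*o^5 - 9.2564*o^4 - 7.5132*o^3 + 5.814*o^2 + 1.2764*o - 0.3864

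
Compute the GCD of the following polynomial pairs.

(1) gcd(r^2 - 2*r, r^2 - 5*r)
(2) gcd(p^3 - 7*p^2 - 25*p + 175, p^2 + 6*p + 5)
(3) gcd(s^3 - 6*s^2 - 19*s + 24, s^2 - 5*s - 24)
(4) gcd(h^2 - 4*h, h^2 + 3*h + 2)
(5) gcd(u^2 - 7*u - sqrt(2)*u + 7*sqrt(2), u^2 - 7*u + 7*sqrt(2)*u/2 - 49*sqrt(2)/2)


(1) = gcd(r*(r - 2), r*(r - 5)) = r
(2) = p + 5
(3) = gcd((s - 8)*(s - 1)*(s + 3), (s - 8)*(s + 3)) = s^2 - 5*s - 24
(4) = gcd(h*(h - 4), (h + 1)*(h + 2)) = 1
(5) = gcd((u - 7)*(u - sqrt(2)), (u - 7)*(u + 7*sqrt(2)/2)) = u - 7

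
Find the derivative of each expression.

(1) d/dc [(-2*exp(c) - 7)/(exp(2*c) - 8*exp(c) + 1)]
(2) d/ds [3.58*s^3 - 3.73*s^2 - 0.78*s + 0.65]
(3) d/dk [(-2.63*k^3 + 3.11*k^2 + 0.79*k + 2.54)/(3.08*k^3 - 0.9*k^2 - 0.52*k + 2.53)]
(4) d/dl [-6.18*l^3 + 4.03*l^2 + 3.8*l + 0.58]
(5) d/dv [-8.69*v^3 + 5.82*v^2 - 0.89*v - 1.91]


(1) = 2*((exp(c) - 4)*(2*exp(c) + 7) - exp(2*c) + 8*exp(c) - 1)*exp(c)/(exp(2*c) - 8*exp(c) + 1)^2
(2) = 10.74*s^2 - 7.46*s - 0.78
(3) = (-7.2118*k^4 - 2.1312*k^3 - 44.3375*k^2 + 20.3086*k + 3.3195)/(9.4864*k^6 - 5.544*k^5 - 2.3932*k^4 + 16.5208*k^3 - 4.2836*k^2 - 2.6312*k + 6.4009)
(4) = -18.54*l^2 + 8.06*l + 3.8
(5) = -26.07*v^2 + 11.64*v - 0.89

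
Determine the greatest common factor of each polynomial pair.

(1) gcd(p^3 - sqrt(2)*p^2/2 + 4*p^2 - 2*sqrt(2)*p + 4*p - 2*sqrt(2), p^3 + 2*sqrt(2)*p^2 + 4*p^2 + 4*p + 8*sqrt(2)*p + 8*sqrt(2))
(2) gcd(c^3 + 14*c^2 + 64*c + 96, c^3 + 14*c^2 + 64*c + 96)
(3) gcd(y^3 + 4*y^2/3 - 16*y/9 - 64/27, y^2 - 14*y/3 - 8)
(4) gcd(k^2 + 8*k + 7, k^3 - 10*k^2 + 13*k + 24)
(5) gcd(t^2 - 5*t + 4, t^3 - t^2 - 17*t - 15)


(1) = gcd((p + 2)^2*(p - sqrt(2)/2), (p + 2)^2*(p + 2*sqrt(2))) = p^2 + 4*p + 4
(2) = gcd((c + 4)^2*(c + 6), (c + 4)^2*(c + 6)) = c^3 + 14*c^2 + 64*c + 96
(3) = y + 4/3
(4) = gcd((k + 1)*(k + 7), (k - 8)*(k - 3)*(k + 1)) = k + 1
(5) = gcd((t - 4)*(t - 1), (t - 5)*(t + 1)*(t + 3)) = 1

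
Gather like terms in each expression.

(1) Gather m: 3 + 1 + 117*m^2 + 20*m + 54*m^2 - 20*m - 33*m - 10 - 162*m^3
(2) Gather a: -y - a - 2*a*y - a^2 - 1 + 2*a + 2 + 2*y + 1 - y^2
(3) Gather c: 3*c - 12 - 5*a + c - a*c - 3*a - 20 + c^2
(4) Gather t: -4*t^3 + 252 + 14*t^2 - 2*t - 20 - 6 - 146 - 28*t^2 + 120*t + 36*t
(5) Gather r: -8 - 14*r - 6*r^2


(1) = -162*m^3 + 171*m^2 - 33*m - 6
(2) = -a^2 + a*(1 - 2*y) - y^2 + y + 2
(3) = -8*a + c^2 + c*(4 - a) - 32
(4) = -4*t^3 - 14*t^2 + 154*t + 80
(5) = -6*r^2 - 14*r - 8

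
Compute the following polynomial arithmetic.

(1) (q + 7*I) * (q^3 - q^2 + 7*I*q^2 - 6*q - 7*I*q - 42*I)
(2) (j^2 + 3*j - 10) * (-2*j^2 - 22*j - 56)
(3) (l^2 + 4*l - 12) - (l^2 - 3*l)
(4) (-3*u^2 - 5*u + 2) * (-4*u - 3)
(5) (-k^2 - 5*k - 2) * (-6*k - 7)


(1) = q^4 - q^3 + 14*I*q^3 - 55*q^2 - 14*I*q^2 + 49*q - 84*I*q + 294
(2) = -2*j^4 - 28*j^3 - 102*j^2 + 52*j + 560
(3) = 7*l - 12
(4) = 12*u^3 + 29*u^2 + 7*u - 6
(5) = 6*k^3 + 37*k^2 + 47*k + 14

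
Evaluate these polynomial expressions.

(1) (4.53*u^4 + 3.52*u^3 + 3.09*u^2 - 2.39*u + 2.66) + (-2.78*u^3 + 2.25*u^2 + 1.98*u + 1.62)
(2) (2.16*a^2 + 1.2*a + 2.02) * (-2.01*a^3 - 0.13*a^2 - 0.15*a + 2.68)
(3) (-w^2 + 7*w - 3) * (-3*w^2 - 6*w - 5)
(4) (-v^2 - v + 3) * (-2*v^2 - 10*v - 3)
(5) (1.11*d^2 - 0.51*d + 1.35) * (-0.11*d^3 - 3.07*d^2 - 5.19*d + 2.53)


(1) = 4.53*u^4 + 0.74*u^3 + 5.34*u^2 - 0.41*u + 4.28
(2) = -4.3416*a^5 - 2.6928*a^4 - 4.5402*a^3 + 5.3462*a^2 + 2.913*a + 5.4136
(3) = 3*w^4 - 15*w^3 - 28*w^2 - 17*w + 15
(4) = 2*v^4 + 12*v^3 + 7*v^2 - 27*v - 9
(5) = -0.1221*d^5 - 3.3516*d^4 - 4.3437*d^3 + 1.3107*d^2 - 8.2968*d + 3.4155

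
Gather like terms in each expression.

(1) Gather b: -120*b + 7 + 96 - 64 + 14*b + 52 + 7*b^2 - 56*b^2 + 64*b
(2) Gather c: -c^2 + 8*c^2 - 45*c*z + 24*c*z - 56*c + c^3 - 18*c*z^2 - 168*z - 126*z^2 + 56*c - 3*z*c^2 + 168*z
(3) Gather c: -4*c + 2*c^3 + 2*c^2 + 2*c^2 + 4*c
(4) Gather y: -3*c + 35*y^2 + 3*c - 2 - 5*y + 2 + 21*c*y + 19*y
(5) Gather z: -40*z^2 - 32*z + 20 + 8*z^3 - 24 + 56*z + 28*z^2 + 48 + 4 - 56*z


(1) = -49*b^2 - 42*b + 91
(2) = c^3 + c^2*(7 - 3*z) + c*(-18*z^2 - 21*z) - 126*z^2
(3) = 2*c^3 + 4*c^2
(4) = 35*y^2 + y*(21*c + 14)
(5) = 8*z^3 - 12*z^2 - 32*z + 48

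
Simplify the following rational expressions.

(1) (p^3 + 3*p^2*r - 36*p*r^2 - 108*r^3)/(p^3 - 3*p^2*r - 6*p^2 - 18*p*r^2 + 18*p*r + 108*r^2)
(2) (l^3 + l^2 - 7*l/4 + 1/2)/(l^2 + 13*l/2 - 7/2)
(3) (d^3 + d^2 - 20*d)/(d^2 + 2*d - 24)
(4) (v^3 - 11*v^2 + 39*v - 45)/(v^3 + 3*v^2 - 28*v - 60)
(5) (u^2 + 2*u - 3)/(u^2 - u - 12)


(1) = (p + 6*r)/(p - 6)
(2) = (2*l^2 + 3*l - 2)/(2*l + 14)
(3) = (d^2 + 5*d)/(d + 6)
(4) = (v^2 - 6*v + 9)/(v^2 + 8*v + 12)
(5) = (u - 1)/(u - 4)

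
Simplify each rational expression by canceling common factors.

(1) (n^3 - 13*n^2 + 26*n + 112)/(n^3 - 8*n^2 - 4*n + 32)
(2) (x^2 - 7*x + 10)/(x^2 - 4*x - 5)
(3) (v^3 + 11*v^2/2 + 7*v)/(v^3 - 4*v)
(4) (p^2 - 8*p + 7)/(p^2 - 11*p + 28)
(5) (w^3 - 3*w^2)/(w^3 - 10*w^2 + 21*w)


(1) = (n - 7)/(n - 2)
(2) = (x - 2)/(x + 1)
(3) = (2*v + 7)/(2*v - 4)
(4) = (p - 1)/(p - 4)
(5) = w/(w - 7)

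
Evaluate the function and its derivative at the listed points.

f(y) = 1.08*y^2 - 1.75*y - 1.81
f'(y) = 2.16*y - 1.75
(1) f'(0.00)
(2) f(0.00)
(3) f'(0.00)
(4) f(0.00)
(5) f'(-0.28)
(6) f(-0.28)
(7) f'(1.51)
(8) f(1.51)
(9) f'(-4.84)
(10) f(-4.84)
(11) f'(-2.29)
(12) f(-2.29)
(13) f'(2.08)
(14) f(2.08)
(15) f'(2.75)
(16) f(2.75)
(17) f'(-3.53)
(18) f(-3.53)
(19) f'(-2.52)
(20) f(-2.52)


(1) = -1.75
(2) = -1.81
(3) = -1.75
(4) = -1.81
(5) = -2.35
(6) = -1.24
(7) = 1.51
(8) = -1.99
(9) = -12.20
(10) = 31.96
(11) = -6.70
(12) = 7.86
(13) = 2.74
(14) = -0.78
(15) = 4.19
(16) = 1.54
(17) = -9.37
(18) = 17.83
(19) = -7.19
(20) = 9.46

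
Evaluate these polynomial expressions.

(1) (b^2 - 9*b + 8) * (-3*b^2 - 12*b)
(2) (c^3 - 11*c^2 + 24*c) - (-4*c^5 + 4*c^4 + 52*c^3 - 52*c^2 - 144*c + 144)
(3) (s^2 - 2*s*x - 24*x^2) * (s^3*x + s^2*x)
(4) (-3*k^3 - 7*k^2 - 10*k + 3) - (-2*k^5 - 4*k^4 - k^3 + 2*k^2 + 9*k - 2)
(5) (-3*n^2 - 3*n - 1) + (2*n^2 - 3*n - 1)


(1) = -3*b^4 + 15*b^3 + 84*b^2 - 96*b
(2) = 4*c^5 - 4*c^4 - 51*c^3 + 41*c^2 + 168*c - 144
(3) = s^5*x - 2*s^4*x^2 + s^4*x - 24*s^3*x^3 - 2*s^3*x^2 - 24*s^2*x^3
(4) = 2*k^5 + 4*k^4 - 2*k^3 - 9*k^2 - 19*k + 5
(5) = -n^2 - 6*n - 2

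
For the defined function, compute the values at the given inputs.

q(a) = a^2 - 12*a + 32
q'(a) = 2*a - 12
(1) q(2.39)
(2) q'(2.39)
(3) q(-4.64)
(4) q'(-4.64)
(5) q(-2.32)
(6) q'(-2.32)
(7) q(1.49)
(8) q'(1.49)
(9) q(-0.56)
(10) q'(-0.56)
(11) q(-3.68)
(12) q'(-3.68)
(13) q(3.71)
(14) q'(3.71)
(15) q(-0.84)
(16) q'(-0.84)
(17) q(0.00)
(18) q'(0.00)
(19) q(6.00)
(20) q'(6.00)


(1) = 9.03
(2) = -7.22
(3) = 109.21
(4) = -21.28
(5) = 65.22
(6) = -16.64
(7) = 16.34
(8) = -9.02
(9) = 39.03
(10) = -13.12
(11) = 89.70
(12) = -19.36
(13) = 1.24
(14) = -4.58
(15) = 42.79
(16) = -13.68
(17) = 32.00
(18) = -12.00
(19) = -4.00
(20) = 0.00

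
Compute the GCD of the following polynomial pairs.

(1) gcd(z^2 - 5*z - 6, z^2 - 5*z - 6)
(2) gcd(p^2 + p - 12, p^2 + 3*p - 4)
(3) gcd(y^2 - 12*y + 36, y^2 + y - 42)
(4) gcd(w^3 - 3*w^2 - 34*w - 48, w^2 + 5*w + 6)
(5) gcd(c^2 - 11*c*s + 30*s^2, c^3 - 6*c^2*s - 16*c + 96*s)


(1) = gcd((z - 6)*(z + 1), (z - 6)*(z + 1)) = z^2 - 5*z - 6
(2) = p + 4
(3) = gcd((y - 6)^2, (y - 6)*(y + 7)) = y - 6
(4) = gcd((w - 8)*(w + 2)*(w + 3), (w + 2)*(w + 3)) = w^2 + 5*w + 6
(5) = gcd((c - 6*s)*(c - 5*s), (c - 4)*(c + 4)*(c - 6*s)) = -c + 6*s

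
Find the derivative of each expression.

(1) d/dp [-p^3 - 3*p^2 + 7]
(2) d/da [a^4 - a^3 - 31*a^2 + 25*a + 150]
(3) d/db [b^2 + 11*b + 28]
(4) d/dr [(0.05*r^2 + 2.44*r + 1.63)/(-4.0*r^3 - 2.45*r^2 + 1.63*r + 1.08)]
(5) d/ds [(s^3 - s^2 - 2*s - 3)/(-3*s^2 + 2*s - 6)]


(1) = 3*p*(-p - 2)
(2) = 4*a^3 - 3*a^2 - 62*a + 25
(3) = 2*b + 11
(4) = (0.2*r^4 + 19.52*r^3 + 25.6195*r^2 + 8.095*r - 0.0217)/(16.0*r^6 + 19.6*r^5 - 7.0375*r^4 - 16.627*r^3 - 2.6351*r^2 + 3.5208*r + 1.1664)
(5) = (-3*s^4 + 4*s^3 - 26*s^2 - 6*s + 18)/(9*s^4 - 12*s^3 + 40*s^2 - 24*s + 36)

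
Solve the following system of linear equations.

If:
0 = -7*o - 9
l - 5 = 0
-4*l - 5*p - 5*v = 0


Then:
l = 5
o = -9/7
p = -v - 4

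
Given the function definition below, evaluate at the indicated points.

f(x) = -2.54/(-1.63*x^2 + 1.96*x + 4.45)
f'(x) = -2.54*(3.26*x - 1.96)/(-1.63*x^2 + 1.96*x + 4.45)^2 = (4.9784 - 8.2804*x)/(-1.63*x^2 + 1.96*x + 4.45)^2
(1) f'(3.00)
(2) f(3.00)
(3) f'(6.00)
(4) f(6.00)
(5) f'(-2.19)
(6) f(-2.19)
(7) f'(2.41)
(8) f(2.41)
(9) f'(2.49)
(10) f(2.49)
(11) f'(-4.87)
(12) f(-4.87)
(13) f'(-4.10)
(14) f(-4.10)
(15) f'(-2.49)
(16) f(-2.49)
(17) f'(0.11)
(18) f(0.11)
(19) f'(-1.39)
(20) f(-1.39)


(1) = -1.05
(2) = 0.59
(3) = -0.02
(4) = 0.06
(5) = 0.39
(6) = 0.33
(7) = -173.75
(8) = 8.65
(9) = -25.99
(10) = 3.27
(11) = 0.02
(12) = 0.06
(13) = 0.04
(14) = 0.08
(15) = 0.23
(16) = 0.24
(17) = 0.19
(18) = -0.55
(19) = 8.13
(20) = 1.78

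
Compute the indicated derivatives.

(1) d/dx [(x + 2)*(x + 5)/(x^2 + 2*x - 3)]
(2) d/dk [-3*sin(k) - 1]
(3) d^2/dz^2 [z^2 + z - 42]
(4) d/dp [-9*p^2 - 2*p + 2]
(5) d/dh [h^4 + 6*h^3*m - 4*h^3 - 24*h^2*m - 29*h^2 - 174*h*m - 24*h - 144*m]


(1) = (-5*x^2 - 26*x - 41)/(x^4 + 4*x^3 - 2*x^2 - 12*x + 9)
(2) = -3*cos(k)
(3) = 2
(4) = -18*p - 2
(5) = 4*h^3 + 18*h^2*m - 12*h^2 - 48*h*m - 58*h - 174*m - 24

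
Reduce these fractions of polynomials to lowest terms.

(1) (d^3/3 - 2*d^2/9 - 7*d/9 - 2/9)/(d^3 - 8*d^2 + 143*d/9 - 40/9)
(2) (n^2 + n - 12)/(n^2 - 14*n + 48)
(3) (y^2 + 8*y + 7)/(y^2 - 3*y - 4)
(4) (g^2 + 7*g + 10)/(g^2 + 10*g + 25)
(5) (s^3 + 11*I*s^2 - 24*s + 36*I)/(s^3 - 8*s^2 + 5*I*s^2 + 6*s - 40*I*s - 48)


(1) = (3*d^3 - 2*d^2 - 7*d - 2)/(9*d^3 - 72*d^2 + 143*d - 40)
(2) = (n^2 + n - 12)/(n^2 - 14*n + 48)
(3) = (y + 7)/(y - 4)
(4) = (g + 2)/(g + 5)
(5) = (s + 6*I)/(s - 8)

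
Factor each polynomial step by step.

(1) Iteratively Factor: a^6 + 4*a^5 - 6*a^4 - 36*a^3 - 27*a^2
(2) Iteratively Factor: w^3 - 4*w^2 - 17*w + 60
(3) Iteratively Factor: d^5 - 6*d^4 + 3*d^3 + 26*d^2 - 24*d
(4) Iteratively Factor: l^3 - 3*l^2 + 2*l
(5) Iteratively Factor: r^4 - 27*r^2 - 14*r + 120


(1) = (a)*(a^5 + 4*a^4 - 6*a^3 - 36*a^2 - 27*a) = a^2*(a^4 + 4*a^3 - 6*a^2 - 36*a - 27) = a^2*(a - 3)*(a^3 + 7*a^2 + 15*a + 9) = a^2*(a - 3)*(a + 3)*(a^2 + 4*a + 3) = a^2*(a - 3)*(a + 3)^2*(a + 1)
(2) = (w + 4)*(w^2 - 8*w + 15) = (w - 3)*(w + 4)*(w - 5)
(3) = (d + 2)*(d^4 - 8*d^3 + 19*d^2 - 12*d) = (d - 4)*(d + 2)*(d^3 - 4*d^2 + 3*d) = (d - 4)*(d - 1)*(d + 2)*(d^2 - 3*d) = d*(d - 4)*(d - 1)*(d + 2)*(d - 3)
(4) = (l - 2)*(l^2 - l) = (l - 2)*(l - 1)*(l)
(5) = (r - 5)*(r^3 + 5*r^2 - 2*r - 24) = (r - 5)*(r - 2)*(r^2 + 7*r + 12) = (r - 5)*(r - 2)*(r + 3)*(r + 4)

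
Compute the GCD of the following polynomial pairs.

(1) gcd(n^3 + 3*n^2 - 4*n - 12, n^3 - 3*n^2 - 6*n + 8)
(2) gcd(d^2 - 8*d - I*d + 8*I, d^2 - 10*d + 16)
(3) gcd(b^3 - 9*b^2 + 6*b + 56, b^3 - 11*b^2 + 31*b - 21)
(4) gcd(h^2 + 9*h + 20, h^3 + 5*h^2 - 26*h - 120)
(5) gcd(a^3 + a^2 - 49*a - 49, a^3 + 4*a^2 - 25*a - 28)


(1) = n + 2
(2) = d - 8
(3) = gcd((b - 7)*(b - 4)*(b + 2), (b - 7)*(b - 3)*(b - 1)) = b - 7
(4) = gcd((h + 4)*(h + 5), (h - 5)*(h + 4)*(h + 6)) = h + 4
(5) = a^2 + 8*a + 7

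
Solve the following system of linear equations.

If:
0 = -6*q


Then:
q = 0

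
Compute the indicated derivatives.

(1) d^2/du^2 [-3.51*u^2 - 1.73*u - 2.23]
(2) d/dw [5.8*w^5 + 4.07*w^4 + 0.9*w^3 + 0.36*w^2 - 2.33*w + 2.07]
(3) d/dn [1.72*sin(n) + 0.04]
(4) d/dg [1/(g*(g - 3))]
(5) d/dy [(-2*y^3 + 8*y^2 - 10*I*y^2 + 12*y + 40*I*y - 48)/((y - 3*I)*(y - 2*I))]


(1) = -7.02000000000000
(2) = 29.0*w^4 + 16.28*w^3 + 2.7*w^2 + 0.72*w - 2.33
(3) = 1.72*cos(n)
(4) = (3 - 2*g)/(g^2*(g^2 - 6*g + 9))
(5) = (-2*y^4 + 20*I*y^3 + y^2*(-26 - 80*I) + 120*I*y - 72 - 480*I)/(y^4 - 10*I*y^3 - 37*y^2 + 60*I*y + 36)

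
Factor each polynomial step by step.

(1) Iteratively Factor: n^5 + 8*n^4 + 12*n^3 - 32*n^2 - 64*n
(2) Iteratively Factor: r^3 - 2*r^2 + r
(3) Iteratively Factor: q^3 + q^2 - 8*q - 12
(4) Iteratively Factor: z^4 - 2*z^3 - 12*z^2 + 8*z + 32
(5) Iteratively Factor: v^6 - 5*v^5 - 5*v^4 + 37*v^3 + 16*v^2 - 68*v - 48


(1) = (n + 4)*(n^4 + 4*n^3 - 4*n^2 - 16*n) = n*(n + 4)*(n^3 + 4*n^2 - 4*n - 16) = n*(n - 2)*(n + 4)*(n^2 + 6*n + 8) = n*(n - 2)*(n + 2)*(n + 4)*(n + 4)
(2) = (r - 1)*(r^2 - r) = r*(r - 1)*(r - 1)
(3) = (q + 2)*(q^2 - q - 6) = (q - 3)*(q + 2)*(q + 2)
(4) = (z + 2)*(z^3 - 4*z^2 - 4*z + 16) = (z - 2)*(z + 2)*(z^2 - 2*z - 8) = (z - 2)*(z + 2)^2*(z - 4)
(5) = (v + 1)*(v^5 - 6*v^4 + v^3 + 36*v^2 - 20*v - 48) = (v - 3)*(v + 1)*(v^4 - 3*v^3 - 8*v^2 + 12*v + 16) = (v - 3)*(v - 2)*(v + 1)*(v^3 - v^2 - 10*v - 8) = (v - 3)*(v - 2)*(v + 1)^2*(v^2 - 2*v - 8) = (v - 3)*(v - 2)*(v + 1)^2*(v + 2)*(v - 4)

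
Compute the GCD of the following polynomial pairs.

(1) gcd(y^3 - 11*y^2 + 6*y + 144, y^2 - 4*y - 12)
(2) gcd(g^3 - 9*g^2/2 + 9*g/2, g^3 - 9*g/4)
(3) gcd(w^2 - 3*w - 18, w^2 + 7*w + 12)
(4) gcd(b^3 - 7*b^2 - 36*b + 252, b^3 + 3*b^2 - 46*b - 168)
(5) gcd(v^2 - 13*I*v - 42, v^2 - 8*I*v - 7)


(1) = y - 6
(2) = g^2 - 3*g/2
(3) = gcd((w - 6)*(w + 3), (w + 3)*(w + 4)) = w + 3
(4) = gcd((b - 7)*(b - 6)*(b + 6), (b - 7)*(b + 4)*(b + 6)) = b^2 - b - 42
(5) = gcd((v - 7*I)*(v - 6*I), (v - 7*I)*(v - I)) = v - 7*I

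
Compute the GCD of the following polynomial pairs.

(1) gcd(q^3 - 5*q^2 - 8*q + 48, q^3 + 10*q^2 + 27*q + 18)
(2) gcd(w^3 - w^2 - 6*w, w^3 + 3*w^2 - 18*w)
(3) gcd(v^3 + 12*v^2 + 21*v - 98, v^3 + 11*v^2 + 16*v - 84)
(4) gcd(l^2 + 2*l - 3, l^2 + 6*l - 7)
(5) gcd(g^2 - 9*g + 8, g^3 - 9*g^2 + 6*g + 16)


(1) = q + 3
(2) = w^2 - 3*w
(3) = gcd((v - 2)*(v + 7)^2, (v - 2)*(v + 6)*(v + 7)) = v^2 + 5*v - 14
(4) = gcd((l - 1)*(l + 3), (l - 1)*(l + 7)) = l - 1
(5) = gcd((g - 8)*(g - 1), (g - 8)*(g - 2)*(g + 1)) = g - 8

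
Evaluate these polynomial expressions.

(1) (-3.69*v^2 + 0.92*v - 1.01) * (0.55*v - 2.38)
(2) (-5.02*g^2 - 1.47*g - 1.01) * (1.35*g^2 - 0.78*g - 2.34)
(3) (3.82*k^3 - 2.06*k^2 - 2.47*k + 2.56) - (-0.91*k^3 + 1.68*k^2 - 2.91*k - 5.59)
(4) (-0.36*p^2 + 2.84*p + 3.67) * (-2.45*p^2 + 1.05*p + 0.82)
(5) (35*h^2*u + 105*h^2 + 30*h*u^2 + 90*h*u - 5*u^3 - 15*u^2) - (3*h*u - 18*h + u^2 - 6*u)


(1) = -2.0295*v^3 + 9.2882*v^2 - 2.7451*v + 2.4038
(2) = -6.777*g^4 + 1.9311*g^3 + 11.5299*g^2 + 4.2276*g + 2.3634
(3) = 4.73*k^3 - 3.74*k^2 + 0.44*k + 8.15
(4) = 0.882*p^4 - 7.336*p^3 - 6.3047*p^2 + 6.1823*p + 3.0094
(5) = 35*h^2*u + 105*h^2 + 30*h*u^2 + 87*h*u + 18*h - 5*u^3 - 16*u^2 + 6*u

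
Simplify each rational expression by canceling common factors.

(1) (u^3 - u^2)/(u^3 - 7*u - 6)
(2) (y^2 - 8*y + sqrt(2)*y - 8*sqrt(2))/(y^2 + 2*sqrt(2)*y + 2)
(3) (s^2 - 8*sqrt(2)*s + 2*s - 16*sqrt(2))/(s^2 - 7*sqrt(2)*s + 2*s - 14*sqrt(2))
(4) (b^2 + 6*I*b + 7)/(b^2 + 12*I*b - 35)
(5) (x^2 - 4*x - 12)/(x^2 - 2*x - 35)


(1) = (u^3 - u^2)/(u^3 - 7*u - 6)
(2) = (y - 8)/(y + sqrt(2))
(3) = (s - 8*sqrt(2))/(s - 7*sqrt(2))
(4) = (b - I)/(b + 5*I)
(5) = (x^2 - 4*x - 12)/(x^2 - 2*x - 35)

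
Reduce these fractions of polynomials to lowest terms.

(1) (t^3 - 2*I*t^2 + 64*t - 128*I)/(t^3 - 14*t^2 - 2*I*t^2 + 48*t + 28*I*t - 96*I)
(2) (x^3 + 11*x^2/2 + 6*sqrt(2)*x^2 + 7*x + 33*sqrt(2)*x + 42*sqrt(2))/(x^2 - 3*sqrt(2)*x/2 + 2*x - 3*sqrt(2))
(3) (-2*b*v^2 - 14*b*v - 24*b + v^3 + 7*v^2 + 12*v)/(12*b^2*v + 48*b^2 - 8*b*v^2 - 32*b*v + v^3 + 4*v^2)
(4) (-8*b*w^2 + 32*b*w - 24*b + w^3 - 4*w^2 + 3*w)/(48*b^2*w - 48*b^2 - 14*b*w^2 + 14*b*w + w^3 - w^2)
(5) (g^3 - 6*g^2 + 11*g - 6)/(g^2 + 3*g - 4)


(1) = (t^2 + 64)/(t^2 - 14*t + 48)
(2) = (4*x^2 + x*(14 + 24*sqrt(2)) + 84*sqrt(2))/(4*x - 6*sqrt(2))
(3) = (v + 3)/(-6*b + v)
(4) = (w - 3)/(-6*b + w)
(5) = (g^2 - 5*g + 6)/(g + 4)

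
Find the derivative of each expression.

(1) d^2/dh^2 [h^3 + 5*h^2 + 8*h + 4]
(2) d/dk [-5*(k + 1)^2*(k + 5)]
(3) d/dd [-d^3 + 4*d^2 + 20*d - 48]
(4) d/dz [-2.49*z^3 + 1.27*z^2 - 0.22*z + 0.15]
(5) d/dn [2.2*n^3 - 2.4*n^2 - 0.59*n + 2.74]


(1) = 6*h + 10
(2) = 5*(-3*k - 11)*(k + 1)
(3) = -3*d^2 + 8*d + 20
(4) = -7.47*z^2 + 2.54*z - 0.22
(5) = 6.6*n^2 - 4.8*n - 0.59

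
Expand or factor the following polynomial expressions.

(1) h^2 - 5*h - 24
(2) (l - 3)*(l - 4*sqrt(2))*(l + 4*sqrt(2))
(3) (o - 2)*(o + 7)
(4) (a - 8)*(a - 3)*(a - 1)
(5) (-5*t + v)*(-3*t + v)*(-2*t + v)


(1) = (h - 8)*(h + 3)
(2) = l^3 - 3*l^2 - 32*l + 96
(3) = o^2 + 5*o - 14
(4) = a^3 - 12*a^2 + 35*a - 24
(5) = -30*t^3 + 31*t^2*v - 10*t*v^2 + v^3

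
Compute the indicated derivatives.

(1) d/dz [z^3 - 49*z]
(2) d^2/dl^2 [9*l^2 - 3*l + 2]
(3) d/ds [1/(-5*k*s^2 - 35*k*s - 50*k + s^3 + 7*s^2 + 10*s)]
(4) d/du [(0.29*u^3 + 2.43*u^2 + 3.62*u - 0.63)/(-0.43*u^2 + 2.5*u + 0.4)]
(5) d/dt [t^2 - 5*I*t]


(1) = 3*z^2 - 49
(2) = 18
(3) = (10*k*s + 35*k - 3*s^2 - 14*s - 10)/(5*k*s^2 + 35*k*s + 50*k - s^3 - 7*s^2 - 10*s)^2
(4) = (-0.1247*u^4 + 1.45*u^3 + 7.9796*u^2 + 1.4022*u + 3.023)/(0.1849*u^4 - 2.15*u^3 + 5.906*u^2 + 2.0*u + 0.16)
(5) = 2*t - 5*I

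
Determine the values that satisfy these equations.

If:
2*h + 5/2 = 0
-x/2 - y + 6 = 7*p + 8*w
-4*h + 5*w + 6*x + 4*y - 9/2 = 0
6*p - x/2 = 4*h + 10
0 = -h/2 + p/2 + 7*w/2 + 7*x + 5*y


Then:
h = -5/4
p = 1421/1628
w = 59/814
x = 193/407
y = -1509/1628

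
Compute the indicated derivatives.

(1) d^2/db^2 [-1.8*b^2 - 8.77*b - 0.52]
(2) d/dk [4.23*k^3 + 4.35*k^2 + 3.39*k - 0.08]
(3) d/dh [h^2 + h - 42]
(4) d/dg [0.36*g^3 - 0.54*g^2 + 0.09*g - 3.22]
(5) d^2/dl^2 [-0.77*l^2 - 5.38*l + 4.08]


(1) = -3.60000000000000
(2) = 12.69*k^2 + 8.7*k + 3.39
(3) = 2*h + 1
(4) = 1.08*g^2 - 1.08*g + 0.09
(5) = -1.54000000000000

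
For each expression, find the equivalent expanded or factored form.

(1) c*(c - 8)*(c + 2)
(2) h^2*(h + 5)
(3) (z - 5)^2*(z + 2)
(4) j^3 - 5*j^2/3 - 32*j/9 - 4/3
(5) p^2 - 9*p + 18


(1) = c^3 - 6*c^2 - 16*c
(2) = h^3 + 5*h^2
(3) = z^3 - 8*z^2 + 5*z + 50
(4) = (j - 3)*(j + 2/3)^2
(5) = (p - 6)*(p - 3)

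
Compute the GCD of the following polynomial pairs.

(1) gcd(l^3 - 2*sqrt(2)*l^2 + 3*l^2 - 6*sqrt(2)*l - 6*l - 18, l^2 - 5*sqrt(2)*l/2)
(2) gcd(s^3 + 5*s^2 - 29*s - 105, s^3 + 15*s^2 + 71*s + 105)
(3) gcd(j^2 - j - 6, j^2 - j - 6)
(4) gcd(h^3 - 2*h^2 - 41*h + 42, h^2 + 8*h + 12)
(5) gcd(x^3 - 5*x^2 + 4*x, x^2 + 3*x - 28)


(1) = gcd((l + 3)*(l - 3*sqrt(2))*(l + sqrt(2)), l*(l - 5*sqrt(2)/2)) = 1
(2) = s^2 + 10*s + 21
(3) = gcd((j - 3)*(j + 2), (j - 3)*(j + 2)) = j^2 - j - 6
(4) = h + 6
(5) = x - 4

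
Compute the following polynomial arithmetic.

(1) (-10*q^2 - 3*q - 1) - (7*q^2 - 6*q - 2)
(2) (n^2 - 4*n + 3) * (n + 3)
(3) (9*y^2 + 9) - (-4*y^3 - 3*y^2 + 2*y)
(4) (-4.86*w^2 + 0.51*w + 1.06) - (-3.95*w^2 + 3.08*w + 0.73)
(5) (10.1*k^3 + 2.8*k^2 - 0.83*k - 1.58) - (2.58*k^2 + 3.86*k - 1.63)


(1) = -17*q^2 + 3*q + 1
(2) = n^3 - n^2 - 9*n + 9
(3) = 4*y^3 + 12*y^2 - 2*y + 9
(4) = -0.91*w^2 - 2.57*w + 0.33
(5) = 10.1*k^3 + 0.22*k^2 - 4.69*k + 0.05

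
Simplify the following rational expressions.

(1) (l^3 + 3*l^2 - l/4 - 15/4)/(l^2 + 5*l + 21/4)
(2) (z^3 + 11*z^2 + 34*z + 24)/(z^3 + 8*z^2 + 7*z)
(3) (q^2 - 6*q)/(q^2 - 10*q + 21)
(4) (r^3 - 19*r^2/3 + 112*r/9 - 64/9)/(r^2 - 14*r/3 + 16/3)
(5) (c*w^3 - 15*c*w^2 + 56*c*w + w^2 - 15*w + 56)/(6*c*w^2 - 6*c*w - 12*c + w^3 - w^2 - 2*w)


(1) = (2*l^2 + 3*l - 5)/(2*l + 7)
(2) = (z^2 + 10*z + 24)/(z^2 + 7*z)
(3) = (q^2 - 6*q)/(q^2 - 10*q + 21)
(4) = (3*r^2 - 11*r + 8)/(3*r - 6)
(5) = (c*w^3 - 15*c*w^2 + 56*c*w + w^2 - 15*w + 56)/(6*c*w^2 - 6*c*w - 12*c + w^3 - w^2 - 2*w)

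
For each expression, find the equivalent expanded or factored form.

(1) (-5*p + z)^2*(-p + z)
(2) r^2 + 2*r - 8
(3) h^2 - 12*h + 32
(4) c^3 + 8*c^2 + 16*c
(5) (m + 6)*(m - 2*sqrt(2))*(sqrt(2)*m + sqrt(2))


(1) = -25*p^3 + 35*p^2*z - 11*p*z^2 + z^3
(2) = (r - 2)*(r + 4)
(3) = (h - 8)*(h - 4)
(4) = c*(c + 4)^2
(5) = sqrt(2)*m^3 - 4*m^2 + 7*sqrt(2)*m^2 - 28*m + 6*sqrt(2)*m - 24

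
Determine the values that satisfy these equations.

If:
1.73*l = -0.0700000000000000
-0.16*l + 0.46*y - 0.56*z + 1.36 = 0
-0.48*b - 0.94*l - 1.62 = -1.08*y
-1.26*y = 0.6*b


Then:
b = -1.59
l = -0.04
y = 0.76
z = 3.06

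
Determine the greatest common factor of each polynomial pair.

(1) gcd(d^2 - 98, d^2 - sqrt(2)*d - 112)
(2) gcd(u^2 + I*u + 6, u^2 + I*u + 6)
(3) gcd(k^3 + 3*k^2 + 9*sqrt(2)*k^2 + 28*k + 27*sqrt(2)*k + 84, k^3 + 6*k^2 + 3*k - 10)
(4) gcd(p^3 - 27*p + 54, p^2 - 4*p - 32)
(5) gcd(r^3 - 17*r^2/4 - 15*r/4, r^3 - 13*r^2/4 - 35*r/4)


(1) = d + 7*sqrt(2)
(2) = u^2 + I*u + 6
(3) = gcd((k + 3)*(k + 2*sqrt(2))*(k + 7*sqrt(2)), (k - 1)*(k + 2)*(k + 5)) = 1
(4) = 1
(5) = r^2 - 5*r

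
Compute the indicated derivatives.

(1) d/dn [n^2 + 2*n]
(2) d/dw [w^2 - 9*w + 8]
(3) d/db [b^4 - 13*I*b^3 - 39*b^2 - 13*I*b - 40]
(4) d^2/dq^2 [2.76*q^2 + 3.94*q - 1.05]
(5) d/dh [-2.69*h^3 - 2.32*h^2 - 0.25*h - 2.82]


(1) = 2*n + 2
(2) = 2*w - 9
(3) = 4*b^3 - 39*I*b^2 - 78*b - 13*I
(4) = 5.52000000000000
(5) = -8.07*h^2 - 4.64*h - 0.25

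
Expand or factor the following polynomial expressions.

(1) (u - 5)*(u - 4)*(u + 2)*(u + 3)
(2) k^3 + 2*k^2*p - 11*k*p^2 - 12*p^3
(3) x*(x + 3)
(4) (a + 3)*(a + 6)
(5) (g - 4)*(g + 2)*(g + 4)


(1) = u^4 - 4*u^3 - 19*u^2 + 46*u + 120
(2) = (k - 3*p)*(k + p)*(k + 4*p)
(3) = x^2 + 3*x
(4) = a^2 + 9*a + 18
(5) = g^3 + 2*g^2 - 16*g - 32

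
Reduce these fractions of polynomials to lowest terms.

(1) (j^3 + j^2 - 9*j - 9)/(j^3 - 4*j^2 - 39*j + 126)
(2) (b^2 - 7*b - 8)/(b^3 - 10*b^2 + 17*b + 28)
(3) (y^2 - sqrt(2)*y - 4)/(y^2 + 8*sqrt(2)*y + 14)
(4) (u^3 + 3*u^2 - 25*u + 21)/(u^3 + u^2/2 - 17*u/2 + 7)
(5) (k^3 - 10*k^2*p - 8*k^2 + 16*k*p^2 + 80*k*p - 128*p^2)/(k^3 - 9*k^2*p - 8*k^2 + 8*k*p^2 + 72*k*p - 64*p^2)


(1) = (j^2 + 4*j + 3)/(j^2 - j - 42)
(2) = (b - 8)/(b^2 - 11*b + 28)
(3) = (y - 2*sqrt(2))/(y + 7*sqrt(2))
(4) = (2*u^2 + 8*u - 42)/(2*u^2 + 3*u - 14)
(5) = (-k + 2*p)/(-k + p)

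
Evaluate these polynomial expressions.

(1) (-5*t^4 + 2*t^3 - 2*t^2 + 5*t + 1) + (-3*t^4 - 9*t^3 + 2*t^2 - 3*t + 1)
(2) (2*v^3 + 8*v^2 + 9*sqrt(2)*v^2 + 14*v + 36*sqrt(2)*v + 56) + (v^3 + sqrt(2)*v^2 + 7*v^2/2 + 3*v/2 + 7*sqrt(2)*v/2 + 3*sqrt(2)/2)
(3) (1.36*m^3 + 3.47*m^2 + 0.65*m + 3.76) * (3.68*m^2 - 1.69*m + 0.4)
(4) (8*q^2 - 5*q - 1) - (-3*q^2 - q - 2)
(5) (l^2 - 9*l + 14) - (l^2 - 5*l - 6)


(1) = -8*t^4 - 7*t^3 + 2*t + 2
(2) = 3*v^3 + 23*v^2/2 + 10*sqrt(2)*v^2 + 31*v/2 + 79*sqrt(2)*v/2 + 3*sqrt(2)/2 + 56
(3) = 5.0048*m^5 + 10.4712*m^4 - 2.9283*m^3 + 14.1263*m^2 - 6.0944*m + 1.504
(4) = 11*q^2 - 4*q + 1
(5) = 20 - 4*l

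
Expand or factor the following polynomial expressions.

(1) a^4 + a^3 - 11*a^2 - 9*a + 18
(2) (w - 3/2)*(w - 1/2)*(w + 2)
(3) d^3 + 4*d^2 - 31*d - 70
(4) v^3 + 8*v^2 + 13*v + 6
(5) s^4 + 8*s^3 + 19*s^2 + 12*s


(1) = (a - 3)*(a - 1)*(a + 2)*(a + 3)
(2) = w^3 - 13*w/4 + 3/2
(3) = (d - 5)*(d + 2)*(d + 7)
(4) = (v + 1)^2*(v + 6)
(5) = s*(s + 1)*(s + 3)*(s + 4)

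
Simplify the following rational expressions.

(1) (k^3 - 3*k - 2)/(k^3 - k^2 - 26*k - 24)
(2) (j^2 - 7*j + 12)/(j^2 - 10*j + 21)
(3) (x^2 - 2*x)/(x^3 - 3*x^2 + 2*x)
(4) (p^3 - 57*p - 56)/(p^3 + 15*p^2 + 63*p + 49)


(1) = (k^2 - k - 2)/(k^2 - 2*k - 24)
(2) = (j - 4)/(j - 7)
(3) = 1/(x - 1)
(4) = (p - 8)/(p + 7)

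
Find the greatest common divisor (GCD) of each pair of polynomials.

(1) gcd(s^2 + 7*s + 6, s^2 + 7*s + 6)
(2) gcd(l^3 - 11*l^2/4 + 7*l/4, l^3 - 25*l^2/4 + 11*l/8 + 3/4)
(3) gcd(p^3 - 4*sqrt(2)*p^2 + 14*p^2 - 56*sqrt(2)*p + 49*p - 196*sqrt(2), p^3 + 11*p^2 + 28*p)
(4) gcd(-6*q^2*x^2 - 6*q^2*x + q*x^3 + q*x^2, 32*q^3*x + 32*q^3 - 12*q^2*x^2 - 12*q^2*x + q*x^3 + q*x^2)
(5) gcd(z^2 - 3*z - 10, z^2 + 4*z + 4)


(1) = s^2 + 7*s + 6
(2) = 1
(3) = gcd((p + 7)^2*(p - 4*sqrt(2)), p*(p + 4)*(p + 7)) = p + 7
(4) = q*x + q
(5) = gcd((z - 5)*(z + 2), (z + 2)^2) = z + 2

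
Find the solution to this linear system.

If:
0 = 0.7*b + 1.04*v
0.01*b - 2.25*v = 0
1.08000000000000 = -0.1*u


Then:
b = 0.00
u = -10.80
v = 0.00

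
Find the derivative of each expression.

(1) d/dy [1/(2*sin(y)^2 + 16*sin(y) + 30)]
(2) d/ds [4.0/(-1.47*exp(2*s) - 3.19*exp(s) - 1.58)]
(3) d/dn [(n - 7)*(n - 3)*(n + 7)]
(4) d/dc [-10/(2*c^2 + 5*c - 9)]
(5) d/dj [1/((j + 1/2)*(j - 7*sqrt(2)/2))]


(1) = -(sin(y) + 4)*cos(y)/(sin(y)^2 + 8*sin(y) + 15)^2
(2) = (11.76*exp(s) + 12.76)*exp(s)/(1.47*exp(2*s) + 3.19*exp(s) + 1.58)^2
(3) = 3*n^2 - 6*n - 49
(4) = 10*(4*c + 5)/(2*c^2 + 5*c - 9)^2
(5) = 8*((-2*j + 7*sqrt(2))*(2*j + 1) - (2*j - 7*sqrt(2))^2)/((2*j + 1)^2*(2*j - 7*sqrt(2))^3)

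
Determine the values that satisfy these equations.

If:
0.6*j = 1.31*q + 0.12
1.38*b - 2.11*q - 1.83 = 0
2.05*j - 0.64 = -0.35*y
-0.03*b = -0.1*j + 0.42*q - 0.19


Then:
b = 2.38
j = 1.70
q = 0.69
y = -8.14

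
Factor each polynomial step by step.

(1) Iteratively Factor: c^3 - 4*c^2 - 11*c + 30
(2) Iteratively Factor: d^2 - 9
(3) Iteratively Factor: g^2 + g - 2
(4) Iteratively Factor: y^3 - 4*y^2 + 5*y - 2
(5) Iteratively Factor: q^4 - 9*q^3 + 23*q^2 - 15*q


(1) = (c - 2)*(c^2 - 2*c - 15) = (c - 2)*(c + 3)*(c - 5)
(2) = (d + 3)*(d - 3)
(3) = (g + 2)*(g - 1)
(4) = (y - 1)*(y^2 - 3*y + 2) = (y - 1)^2*(y - 2)
(5) = (q - 5)*(q^3 - 4*q^2 + 3*q) = (q - 5)*(q - 3)*(q^2 - q) = (q - 5)*(q - 3)*(q - 1)*(q)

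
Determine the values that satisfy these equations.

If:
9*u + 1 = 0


Then:
u = -1/9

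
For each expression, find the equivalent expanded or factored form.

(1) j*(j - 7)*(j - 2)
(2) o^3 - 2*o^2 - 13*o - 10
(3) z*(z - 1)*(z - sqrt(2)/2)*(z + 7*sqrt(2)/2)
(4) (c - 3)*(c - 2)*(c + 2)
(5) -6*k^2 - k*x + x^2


(1) = j^3 - 9*j^2 + 14*j
(2) = (o - 5)*(o + 1)*(o + 2)
(3) = z^4 - z^3 + 3*sqrt(2)*z^3 - 3*sqrt(2)*z^2 - 7*z^2/2 + 7*z/2
(4) = c^3 - 3*c^2 - 4*c + 12
(5) = (-3*k + x)*(2*k + x)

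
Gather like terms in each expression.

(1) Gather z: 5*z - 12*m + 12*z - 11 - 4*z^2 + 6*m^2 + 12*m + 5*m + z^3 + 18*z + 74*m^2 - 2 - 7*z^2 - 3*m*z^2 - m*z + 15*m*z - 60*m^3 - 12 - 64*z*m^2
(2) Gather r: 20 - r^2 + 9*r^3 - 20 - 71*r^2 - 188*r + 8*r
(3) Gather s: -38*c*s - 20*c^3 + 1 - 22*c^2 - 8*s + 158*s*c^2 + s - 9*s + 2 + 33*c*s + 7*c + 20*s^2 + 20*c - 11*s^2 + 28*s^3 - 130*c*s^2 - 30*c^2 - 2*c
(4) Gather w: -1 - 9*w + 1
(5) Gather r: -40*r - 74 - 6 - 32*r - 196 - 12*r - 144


(1) = -60*m^3 + 80*m^2 + 5*m + z^3 + z^2*(-3*m - 11) + z*(-64*m^2 + 14*m + 35) - 25
(2) = 9*r^3 - 72*r^2 - 180*r
(3) = -20*c^3 - 52*c^2 + 25*c + 28*s^3 + s^2*(9 - 130*c) + s*(158*c^2 - 5*c - 16) + 3
(4) = -9*w
(5) = -84*r - 420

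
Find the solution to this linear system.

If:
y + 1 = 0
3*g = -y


Then:
g = 1/3
y = -1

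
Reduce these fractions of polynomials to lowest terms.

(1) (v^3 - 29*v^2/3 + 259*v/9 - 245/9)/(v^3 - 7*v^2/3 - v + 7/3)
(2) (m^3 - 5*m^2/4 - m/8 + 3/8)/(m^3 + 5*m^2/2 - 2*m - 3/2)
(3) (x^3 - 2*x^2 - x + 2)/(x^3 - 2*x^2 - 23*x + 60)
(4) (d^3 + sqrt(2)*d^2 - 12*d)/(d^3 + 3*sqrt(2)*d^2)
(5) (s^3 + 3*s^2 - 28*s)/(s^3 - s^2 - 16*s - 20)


(1) = (3*v^2 - 22*v + 35)/(3*v^2 - 3)
(2) = (4*m - 3)/(4*m + 12)
(3) = (x^3 - 2*x^2 - x + 2)/(x^3 - 2*x^2 - 23*x + 60)
(4) = (d - 2*sqrt(2))/d
(5) = (s^3 + 3*s^2 - 28*s)/(s^3 - s^2 - 16*s - 20)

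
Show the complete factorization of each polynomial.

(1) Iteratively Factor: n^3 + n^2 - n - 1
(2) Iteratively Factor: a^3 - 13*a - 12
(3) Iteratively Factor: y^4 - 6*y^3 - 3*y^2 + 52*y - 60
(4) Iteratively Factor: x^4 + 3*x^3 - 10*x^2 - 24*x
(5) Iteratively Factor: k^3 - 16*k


(1) = (n + 1)*(n^2 - 1) = (n + 1)^2*(n - 1)
(2) = (a - 4)*(a^2 + 4*a + 3) = (a - 4)*(a + 3)*(a + 1)
(3) = (y - 2)*(y^3 - 4*y^2 - 11*y + 30) = (y - 5)*(y - 2)*(y^2 + y - 6) = (y - 5)*(y - 2)^2*(y + 3)
(4) = (x + 2)*(x^3 + x^2 - 12*x) = x*(x + 2)*(x^2 + x - 12) = x*(x + 2)*(x + 4)*(x - 3)
(5) = (k + 4)*(k^2 - 4*k) = (k - 4)*(k + 4)*(k)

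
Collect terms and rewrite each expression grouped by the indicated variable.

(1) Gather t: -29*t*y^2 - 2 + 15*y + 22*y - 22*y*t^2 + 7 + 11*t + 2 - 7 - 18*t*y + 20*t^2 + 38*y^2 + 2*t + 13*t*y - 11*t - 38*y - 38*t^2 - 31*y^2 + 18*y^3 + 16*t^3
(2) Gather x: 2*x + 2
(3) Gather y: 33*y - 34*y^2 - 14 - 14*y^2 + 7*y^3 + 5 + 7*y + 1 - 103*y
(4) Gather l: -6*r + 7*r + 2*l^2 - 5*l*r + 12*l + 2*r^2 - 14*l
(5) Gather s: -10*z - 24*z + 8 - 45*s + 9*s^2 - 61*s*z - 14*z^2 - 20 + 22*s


(1) = 16*t^3 + t^2*(-22*y - 18) + t*(-29*y^2 - 5*y + 2) + 18*y^3 + 7*y^2 - y
(2) = 2*x + 2
(3) = 7*y^3 - 48*y^2 - 63*y - 8
(4) = 2*l^2 + l*(-5*r - 2) + 2*r^2 + r
(5) = 9*s^2 + s*(-61*z - 23) - 14*z^2 - 34*z - 12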